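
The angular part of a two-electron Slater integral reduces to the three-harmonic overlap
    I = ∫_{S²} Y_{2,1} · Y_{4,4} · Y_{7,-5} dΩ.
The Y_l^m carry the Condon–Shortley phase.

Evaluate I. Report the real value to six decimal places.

0.000000

l₃=7 ∉ [2,6] — triangle fails ⇒ I = 0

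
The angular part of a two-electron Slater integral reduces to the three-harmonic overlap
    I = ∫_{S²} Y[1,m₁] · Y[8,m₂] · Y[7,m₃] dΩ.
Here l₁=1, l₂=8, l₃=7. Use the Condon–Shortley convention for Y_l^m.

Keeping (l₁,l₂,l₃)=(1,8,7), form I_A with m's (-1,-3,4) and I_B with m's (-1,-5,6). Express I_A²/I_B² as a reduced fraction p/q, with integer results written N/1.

10/3

Same 1,8,7: normalisation and zero-m 3j drop out of the ratio.
A: Δ: 2! 0! 14! / 17! → 1/2040; sum: t=2:+1/479001600 = 1/479001600; 3j²(1 8 7; -1 -3 4) = Δ·Π!·Σ² = 1/204  (sign -1)
B: Δ: 2! 0! 14! / 17! → 1/2040; sum: t=2:+1/12454041600 = 1/12454041600; 3j²(1 8 7; -1 -5 6) = Δ·Π!·Σ² = 1/680  (sign -1)
I_A²/I_B² = (1/204)/(1/680) = 10/3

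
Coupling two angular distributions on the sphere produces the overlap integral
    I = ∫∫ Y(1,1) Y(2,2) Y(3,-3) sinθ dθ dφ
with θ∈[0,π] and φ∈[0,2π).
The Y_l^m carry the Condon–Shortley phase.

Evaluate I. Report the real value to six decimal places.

-0.319865

Rules hold: Σm=0, L=6 even, 1≤3≤3.
N = 3·5·7 = 105
Δ = 0!·2!·4!/7! = 1/105
Racah Σ t=0..0: t=0:+1/4 = 1/4
⇒ 3j(1 2 3; 0 0 0)² = 3/35, sgn -1
Racah Σ t=0..0: t=0:+1/48 = 1/48
⇒ 3j(1 2 3; 1 2 -3)² = 1/7, sgn +1
4πI² = N·(3j₀)²·(3jₘ)² = 9/7
I = -1·√(1.28571/4π) = -0.31986543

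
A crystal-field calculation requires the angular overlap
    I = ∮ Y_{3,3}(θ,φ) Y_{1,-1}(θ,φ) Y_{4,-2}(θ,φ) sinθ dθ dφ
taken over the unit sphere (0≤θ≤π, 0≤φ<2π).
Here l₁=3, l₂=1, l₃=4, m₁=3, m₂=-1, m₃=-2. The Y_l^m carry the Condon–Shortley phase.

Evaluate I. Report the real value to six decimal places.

Checks pass: Σm=0; 8 even; l₃=4∈[2,4].
(2·3+1)(2·1+1)(2·4+1) = 189
Δ: 0! 6! 2! / 9! → 1/252
sum: t=0:+1/36 = 1/36
3j²(3 1 4; 0 0 0) = Δ·Π!·Σ² = 4/63  (sign +1)
sum: t=0:+1/1440 = 1/1440
3j²(3 1 4; 3 -1 -2) = Δ·Π!·Σ² = 1/252  (sign +1)
combine: 4πI² = 189·4/63·1/252 = 1/21
take √, sign +1: I = 0.06155813

0.061558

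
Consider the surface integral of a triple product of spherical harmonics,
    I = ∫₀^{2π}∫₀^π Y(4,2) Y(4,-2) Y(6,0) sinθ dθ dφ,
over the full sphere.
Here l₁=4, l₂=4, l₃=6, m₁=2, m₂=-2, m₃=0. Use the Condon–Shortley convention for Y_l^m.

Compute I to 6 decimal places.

-0.156478

Checks pass: Σm=0; 14 even; l₃=6∈[0,8].
(2·4+1)(2·4+1)(2·6+1) = 1053
Δ: 2! 6! 6! / 15! → 1/1261260
sum: t=0:+1/4608 t=1:−1/1296 t=2:+1/4608 = -7/20736
3j²(4 4 6; 0 0 0) = Δ·Π!·Σ² = 20/1287  (sign -1)
sum: t=0:+1/4608 t=1:−1/14400 t=2:+1/1036800 = 77/518400
3j²(4 4 6; 2 -2 0) = Δ·Π!·Σ² = 11/585  (sign +1)
combine: 4πI² = 1053·20/1287·11/585 = 4/13
take √, sign -1: I = -0.15647804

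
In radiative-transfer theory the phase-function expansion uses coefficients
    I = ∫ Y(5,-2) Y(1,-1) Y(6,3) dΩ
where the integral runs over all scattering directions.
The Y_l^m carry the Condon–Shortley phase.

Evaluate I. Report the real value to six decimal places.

Rules hold: Σm=0, L=12 even, 4≤6≤6.
N = 11·3·13 = 429
Δ = 0!·10!·2!/13! = 1/858
Racah Σ t=0..0: t=0:+1/14400 = 1/14400
⇒ 3j(5 1 6; 0 0 0)² = 6/143, sgn +1
Racah Σ t=0..0: t=0:+1/60480 = 1/60480
⇒ 3j(5 1 6; -2 -1 3)² = 6/143, sgn -1
4πI² = N·(3j₀)²·(3jₘ)² = 108/143
I = -1·√(0.755245/4π) = -0.24515397

-0.245154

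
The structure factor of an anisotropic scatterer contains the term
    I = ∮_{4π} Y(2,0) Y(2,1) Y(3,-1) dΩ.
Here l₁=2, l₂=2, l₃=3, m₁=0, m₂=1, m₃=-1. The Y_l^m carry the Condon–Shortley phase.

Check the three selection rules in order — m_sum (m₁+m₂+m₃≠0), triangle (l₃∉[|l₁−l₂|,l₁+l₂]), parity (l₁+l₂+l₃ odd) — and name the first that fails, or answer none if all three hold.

m₁+m₂+m₃ = 0 + 1 − 1 = 0  ✓
triangle: |2−2|=0 ≤ l₃=3 ≤ 2+2=4  ✓
parity: l₁+l₂+l₃ = 7 is odd  ✗

parity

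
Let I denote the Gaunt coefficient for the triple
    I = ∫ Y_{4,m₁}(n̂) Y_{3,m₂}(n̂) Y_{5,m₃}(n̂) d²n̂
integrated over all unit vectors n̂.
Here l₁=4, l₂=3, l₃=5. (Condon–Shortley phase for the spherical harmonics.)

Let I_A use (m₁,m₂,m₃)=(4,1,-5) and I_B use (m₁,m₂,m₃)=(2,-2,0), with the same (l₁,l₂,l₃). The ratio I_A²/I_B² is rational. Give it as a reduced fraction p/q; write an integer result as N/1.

49/40

Same 4,3,5: normalisation and zero-m 3j drop out of the ratio.
A: Δ: 2! 6! 4! / 13! → 1/180180; sum: t=0:+1/34560 = 1/34560; 3j²(4 3 5; 4 1 -5) = Δ·Π!·Σ² = 14/429  (sign +1)
B: Δ: 2! 6! 4! / 13! → 1/180180; sum: t=0:+1/576 t=1:−1/2880 = 1/720; 3j²(4 3 5; 2 -2 0) = Δ·Π!·Σ² = 80/3003  (sign -1)
I_A²/I_B² = (14/429)/(80/3003) = 49/40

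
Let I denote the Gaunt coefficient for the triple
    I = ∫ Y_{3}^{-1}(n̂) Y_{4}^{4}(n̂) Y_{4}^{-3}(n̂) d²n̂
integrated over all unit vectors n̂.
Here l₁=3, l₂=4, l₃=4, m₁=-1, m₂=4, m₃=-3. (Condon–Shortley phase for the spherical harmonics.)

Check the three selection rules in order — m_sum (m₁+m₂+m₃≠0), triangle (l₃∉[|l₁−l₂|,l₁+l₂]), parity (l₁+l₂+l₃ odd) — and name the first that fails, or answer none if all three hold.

m₁+m₂+m₃ = -1 + 4 − 3 = 0  ✓
triangle: |3−4|=1 ≤ l₃=4 ≤ 3+4=7  ✓
parity: l₁+l₂+l₃ = 11 is odd  ✗

parity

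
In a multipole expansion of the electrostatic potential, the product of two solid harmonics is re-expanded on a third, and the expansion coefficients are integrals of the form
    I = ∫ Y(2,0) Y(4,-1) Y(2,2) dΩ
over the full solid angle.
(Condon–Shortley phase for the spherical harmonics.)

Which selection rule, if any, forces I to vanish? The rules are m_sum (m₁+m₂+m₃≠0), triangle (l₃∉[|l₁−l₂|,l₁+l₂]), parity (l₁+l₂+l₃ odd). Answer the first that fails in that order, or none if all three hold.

azimuthal sum: 0 − 1 + 2 = 1  ✗
2 ≤ 2 ≤ 6 (triangle on l)
L = 2 + 4 + 2 = 8 (even)

m_sum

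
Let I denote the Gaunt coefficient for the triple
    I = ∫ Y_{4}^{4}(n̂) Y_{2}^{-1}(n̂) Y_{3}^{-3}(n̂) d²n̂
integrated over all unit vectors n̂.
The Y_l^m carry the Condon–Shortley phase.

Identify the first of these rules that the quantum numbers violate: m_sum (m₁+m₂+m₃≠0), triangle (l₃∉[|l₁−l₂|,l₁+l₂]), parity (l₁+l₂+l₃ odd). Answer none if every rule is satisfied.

parity

azimuthal sum: 4 − 1 − 3 = 0  ✓
2 ≤ 3 ≤ 6 (triangle on l)  ✓
L = 4 + 2 + 3 = 9 (odd)  ✗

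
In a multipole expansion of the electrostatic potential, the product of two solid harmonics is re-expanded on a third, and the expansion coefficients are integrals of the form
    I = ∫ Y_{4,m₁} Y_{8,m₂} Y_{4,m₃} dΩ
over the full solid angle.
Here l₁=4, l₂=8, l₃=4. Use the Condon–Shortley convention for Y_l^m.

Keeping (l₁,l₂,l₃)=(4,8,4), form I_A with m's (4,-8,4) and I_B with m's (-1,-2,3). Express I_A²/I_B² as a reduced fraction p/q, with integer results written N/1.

143/8

l's match ⇒ only the (l;m) 3-j factors differ between A and B.
A: triangle coeff Δ(4,8,4) = 1/218790; Σ_t [0,0]: t=0:+1/1625702400 = 1/1625702400; (3j)²=1/17 [(4 8 4; 4 -8 4)], sign=+1
B: triangle coeff Δ(4,8,4) = 1/218790; Σ_t [5,5]: t=5:−1/3628800 = -1/3628800; (3j)²=8/2431 [(4 8 4; -1 -2 3)], sign=+1
I_A²/I_B² = (1/17)/(8/2431) = 143/8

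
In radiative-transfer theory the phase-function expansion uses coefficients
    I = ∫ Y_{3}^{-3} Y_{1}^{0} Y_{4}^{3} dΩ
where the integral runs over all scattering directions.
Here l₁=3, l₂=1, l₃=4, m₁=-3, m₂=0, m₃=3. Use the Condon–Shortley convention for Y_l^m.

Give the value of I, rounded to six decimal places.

-0.162868

Checks pass: Σm=0; 8 even; l₃=4∈[2,4].
(2·3+1)(2·1+1)(2·4+1) = 189
Δ: 0! 6! 2! / 9! → 1/252
sum: t=0:+1/36 = 1/36
3j²(3 1 4; 0 0 0) = Δ·Π!·Σ² = 4/63  (sign +1)
sum: t=0:+1/720 = 1/720
3j²(3 1 4; -3 0 3) = Δ·Π!·Σ² = 1/36  (sign -1)
combine: 4πI² = 189·4/63·1/36 = 1/3
take √, sign -1: I = -0.16286750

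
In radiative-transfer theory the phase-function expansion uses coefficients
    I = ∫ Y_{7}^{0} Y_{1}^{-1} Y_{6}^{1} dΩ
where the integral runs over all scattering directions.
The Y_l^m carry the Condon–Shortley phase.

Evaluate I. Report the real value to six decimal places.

0.160342

Rules hold: Σm=0, L=14 even, 6≤6≤8.
N = 15·3·13 = 585
Δ = 2!·12!·0!/15! = 1/1365
Racah Σ t=1..1: t=1:−1/518400 = -1/518400
⇒ 3j(7 1 6; 0 0 0)² = 7/195, sgn -1
Racah Σ t=0..0: t=0:+1/1209600 = 1/1209600
⇒ 3j(7 1 6; 0 -1 1)² = 1/65, sgn -1
4πI² = N·(3j₀)²·(3jₘ)² = 21/65
I = +1·√(0.323077/4π) = 0.16034227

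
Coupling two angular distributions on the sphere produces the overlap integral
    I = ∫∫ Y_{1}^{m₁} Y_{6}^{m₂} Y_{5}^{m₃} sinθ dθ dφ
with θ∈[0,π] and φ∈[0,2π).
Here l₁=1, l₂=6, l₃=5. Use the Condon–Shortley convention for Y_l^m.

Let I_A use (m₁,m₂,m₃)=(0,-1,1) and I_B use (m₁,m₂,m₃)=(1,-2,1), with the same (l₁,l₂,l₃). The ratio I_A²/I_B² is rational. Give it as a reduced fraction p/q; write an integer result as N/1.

5/4

Shared (l₁,l₂,l₃)=(1,6,5): N and (l;000)² cancel in I_A²/I_B².
A: Δ = 2!·0!·10!/13! = 1/858; Racah Σ t=1..1: t=1:−1/17280 = -1/17280; ⇒ 3j(1 6 5; 0 -1 1)² = 35/858, sgn -1
B: Δ = 2!·0!·10!/13! = 1/858; Racah Σ t=0..0: t=0:+1/34560 = 1/34560; ⇒ 3j(1 6 5; 1 -2 1)² = 14/429, sgn +1
I_A²/I_B² = (35/858)/(14/429) = 5/4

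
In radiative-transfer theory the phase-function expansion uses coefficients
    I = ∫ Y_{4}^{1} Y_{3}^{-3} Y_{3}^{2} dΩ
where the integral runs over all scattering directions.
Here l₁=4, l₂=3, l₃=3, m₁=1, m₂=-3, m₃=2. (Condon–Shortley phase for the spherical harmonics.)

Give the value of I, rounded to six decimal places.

Rules hold: Σm=0, L=10 even, 1≤3≤7.
N = 9·7·7 = 441
Δ = 4!·4!·2!/11! = 1/34650
Racah Σ t=1..3: t=1:−1/72 t=2:+1/16 t=3:−1/72 = 5/144
⇒ 3j(4 3 3; 0 0 0)² = 2/77, sgn -1
Racah Σ t=0..0: t=0:+1/288 = 1/288
⇒ 3j(4 3 3; 1 -3 2)² = 5/231, sgn -1
4πI² = N·(3j₀)²·(3jₘ)² = 30/121
I = +1·√(0.247934/4π) = 0.14046335

0.140463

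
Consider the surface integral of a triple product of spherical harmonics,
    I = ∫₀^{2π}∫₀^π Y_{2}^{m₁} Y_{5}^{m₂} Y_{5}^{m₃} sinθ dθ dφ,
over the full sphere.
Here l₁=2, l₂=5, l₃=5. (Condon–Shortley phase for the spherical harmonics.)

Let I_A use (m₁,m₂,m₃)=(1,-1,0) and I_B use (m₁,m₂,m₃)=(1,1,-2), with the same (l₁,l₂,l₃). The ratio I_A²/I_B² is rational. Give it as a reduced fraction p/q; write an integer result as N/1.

5/42

l's match ⇒ only the (l;m) 3-j factors differ between A and B.
A: triangle coeff Δ(2,5,5) = 1/38610; Σ_t [0,1]: t=0:+1/1152 t=1:−1/1440 = 1/5760; (3j)²=1/858 [(2 5 5; 1 -1 0)], sign=-1
B: triangle coeff Δ(2,5,5) = 1/38610; Σ_t [0,1]: t=0:+1/2880 t=1:−1/1440 = -1/2880; (3j)²=7/715 [(2 5 5; 1 1 -2)], sign=+1
I_A²/I_B² = (1/858)/(7/715) = 5/42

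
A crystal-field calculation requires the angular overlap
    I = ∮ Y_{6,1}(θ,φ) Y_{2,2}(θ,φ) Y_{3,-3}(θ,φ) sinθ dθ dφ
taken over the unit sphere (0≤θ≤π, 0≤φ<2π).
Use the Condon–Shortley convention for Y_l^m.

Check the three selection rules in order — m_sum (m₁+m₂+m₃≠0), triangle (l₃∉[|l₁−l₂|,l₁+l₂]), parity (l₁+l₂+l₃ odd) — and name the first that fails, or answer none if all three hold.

azimuthal sum: 1 + 2 − 3 = 0  ✓
4 ≤ 3 ≤ 8 (triangle on l)  ✗
L = 6 + 2 + 3 = 11 (odd)

triangle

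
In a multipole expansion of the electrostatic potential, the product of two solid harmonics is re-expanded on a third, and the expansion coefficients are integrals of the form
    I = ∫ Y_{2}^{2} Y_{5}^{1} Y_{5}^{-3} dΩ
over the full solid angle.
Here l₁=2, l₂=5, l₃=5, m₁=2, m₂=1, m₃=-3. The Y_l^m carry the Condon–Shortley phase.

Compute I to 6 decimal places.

Rules hold: Σm=0, L=12 even, 3≤5≤7.
N = 5·11·11 = 605
Δ = 2!·2!·8!/13! = 1/38610
Racah Σ t=0..2: t=0:+1/2880 t=1:−1/576 t=2:+1/2880 = -1/960
⇒ 3j(2 5 5; 0 0 0)² = 10/429, sgn +1
Racah Σ t=0..0: t=0:+1/5760 = 1/5760
⇒ 3j(2 5 5; 2 1 -3)² = 56/2145, sgn +1
4πI² = N·(3j₀)²·(3jₘ)² = 560/1521
I = +1·√(0.368179/4π) = 0.17116875

0.171169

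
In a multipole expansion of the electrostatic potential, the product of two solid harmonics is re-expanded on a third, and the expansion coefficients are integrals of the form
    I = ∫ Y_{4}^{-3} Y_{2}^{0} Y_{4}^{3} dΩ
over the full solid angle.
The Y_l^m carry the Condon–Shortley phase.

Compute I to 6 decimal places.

m-sum 0 ✓  L=10 even ✓  2≤4≤6 ✓
Π(2lᵢ+1) = 9×5×9 = 405
triangle coeff Δ(4,2,4) = 1/13860
Σ_t [0,2]: t=0:+1/192 t=1:−1/36 t=2:+1/192 = -5/288
(3j)²=20/693 [(4 2 4; 0 0 0)], sign=-1
Σ_t [1,2]: t=1:−1/720 t=2:+1/480 = 1/1440
(3j)²=7/1980 [(4 2 4; -3 0 3)], sign=-1
⇒ 4πI² = 5/121
I = (+1)√(5/121/(4π)) = 0.05734392

0.057344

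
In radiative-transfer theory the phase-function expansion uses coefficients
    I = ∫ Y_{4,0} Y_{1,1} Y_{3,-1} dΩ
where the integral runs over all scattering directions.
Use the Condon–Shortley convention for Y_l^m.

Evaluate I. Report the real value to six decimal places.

0.150786

Rules hold: Σm=0, L=8 even, 3≤3≤5.
N = 9·3·7 = 189
Δ = 2!·6!·0!/9! = 1/252
Racah Σ t=1..1: t=1:−1/36 = -1/36
⇒ 3j(4 1 3; 0 0 0)² = 4/63, sgn +1
Racah Σ t=2..2: t=2:+1/96 = 1/96
⇒ 3j(4 1 3; 0 1 -1)² = 1/42, sgn +1
4πI² = N·(3j₀)²·(3jₘ)² = 2/7
I = +1·√(0.285714/4π) = 0.15078601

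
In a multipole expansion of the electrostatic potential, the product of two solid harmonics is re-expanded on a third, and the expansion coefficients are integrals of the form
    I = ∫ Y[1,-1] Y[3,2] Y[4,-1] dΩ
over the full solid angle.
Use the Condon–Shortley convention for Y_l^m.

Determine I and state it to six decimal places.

-0.106622

m-sum 0 ✓  L=8 even ✓  2≤4≤4 ✓
Π(2lᵢ+1) = 3×7×9 = 189
triangle coeff Δ(1,3,4) = 1/252
Σ_t [0,0]: t=0:+1/36 = 1/36
(3j)²=4/63 [(1 3 4; 0 0 0)], sign=+1
Σ_t [0,0]: t=0:+1/240 = 1/240
(3j)²=1/84 [(1 3 4; -1 2 -1)], sign=-1
⇒ 4πI² = 1/7
I = (-1)√(1/7/(4π)) = -0.10662181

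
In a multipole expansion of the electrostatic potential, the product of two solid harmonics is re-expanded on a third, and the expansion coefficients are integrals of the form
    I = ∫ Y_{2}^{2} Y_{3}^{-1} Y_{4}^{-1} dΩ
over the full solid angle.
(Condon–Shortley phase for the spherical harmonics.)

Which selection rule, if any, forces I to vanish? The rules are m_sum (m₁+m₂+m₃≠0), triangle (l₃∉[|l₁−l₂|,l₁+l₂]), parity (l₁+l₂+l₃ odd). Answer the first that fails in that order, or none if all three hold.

m₁+m₂+m₃ = 2 − 1 − 1 = 0  ✓
triangle: |2−3|=1 ≤ l₃=4 ≤ 2+3=5  ✓
parity: l₁+l₂+l₃ = 9 is odd  ✗

parity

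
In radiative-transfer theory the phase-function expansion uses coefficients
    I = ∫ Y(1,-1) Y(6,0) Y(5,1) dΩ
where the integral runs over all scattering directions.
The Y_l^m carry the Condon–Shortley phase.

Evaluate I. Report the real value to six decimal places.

0.158246

Checks pass: Σm=0; 12 even; l₃=5∈[5,7].
(2·1+1)(2·6+1)(2·5+1) = 429
Δ: 2! 0! 10! / 13! → 1/858
sum: t=1:−1/14400 = -1/14400
3j²(1 6 5; 0 0 0) = Δ·Π!·Σ² = 6/143  (sign +1)
sum: t=2:+1/34560 = 1/34560
3j²(1 6 5; -1 0 1) = Δ·Π!·Σ² = 5/286  (sign +1)
combine: 4πI² = 429·6/143·5/286 = 45/143
take √, sign +1: I = 0.15824621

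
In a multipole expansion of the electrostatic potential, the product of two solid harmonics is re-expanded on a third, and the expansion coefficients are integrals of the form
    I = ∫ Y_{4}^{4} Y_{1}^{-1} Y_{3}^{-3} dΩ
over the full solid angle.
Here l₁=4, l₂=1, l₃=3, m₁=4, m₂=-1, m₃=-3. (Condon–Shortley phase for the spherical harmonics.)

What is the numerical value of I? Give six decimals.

0.325735

m-sum 0 ✓  L=8 even ✓  3≤3≤5 ✓
Π(2lᵢ+1) = 9×3×7 = 189
triangle coeff Δ(4,1,3) = 1/252
Σ_t [1,1]: t=1:−1/36 = -1/36
(3j)²=4/63 [(4 1 3; 0 0 0)], sign=+1
Σ_t [0,0]: t=0:+1/1440 = 1/1440
(3j)²=1/9 [(4 1 3; 4 -1 -3)], sign=+1
⇒ 4πI² = 4/3
I = (+1)√(4/3/(4π)) = 0.32573501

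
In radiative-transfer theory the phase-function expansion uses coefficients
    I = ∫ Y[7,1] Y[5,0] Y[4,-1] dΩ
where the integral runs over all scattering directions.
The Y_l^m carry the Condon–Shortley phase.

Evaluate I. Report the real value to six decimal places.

m-sum 0 ✓  L=16 even ✓  2≤4≤12 ✓
Π(2lᵢ+1) = 15×11×9 = 1485
triangle coeff Δ(7,5,4) = 1/6126120
Σ_t [3,5]: t=3:−1/69120 t=4:+1/20736 t=5:−1/69120 = 1/51840
(3j)²=280/21879 [(7 5 4; 0 0 0)], sign=+1
Σ_t [3,5]: t=3:−1/51840 t=4:+1/27648 t=5:−1/172800 = 23/2073600
(3j)²=529/87516 [(7 5 4; 1 0 -1)], sign=-1
⇒ 4πI² = 185150/1611753
I = (-1)√(185150/1611753/(4π)) = -0.09561096

-0.095611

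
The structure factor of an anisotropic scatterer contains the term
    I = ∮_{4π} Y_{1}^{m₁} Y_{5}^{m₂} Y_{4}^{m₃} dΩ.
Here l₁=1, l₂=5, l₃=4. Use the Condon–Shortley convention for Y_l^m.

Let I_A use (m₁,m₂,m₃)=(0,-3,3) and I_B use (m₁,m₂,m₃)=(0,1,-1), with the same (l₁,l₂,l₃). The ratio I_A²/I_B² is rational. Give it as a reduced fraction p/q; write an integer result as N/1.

2/3

Shared (l₁,l₂,l₃)=(1,5,4): N and (l;000)² cancel in I_A²/I_B².
A: Δ = 2!·0!·8!/11! = 1/495; Racah Σ t=1..1: t=1:−1/5040 = -1/5040; ⇒ 3j(1 5 4; 0 -3 3)² = 16/495, sgn +1
B: Δ = 2!·0!·8!/11! = 1/495; Racah Σ t=1..1: t=1:−1/720 = -1/720; ⇒ 3j(1 5 4; 0 1 -1)² = 8/165, sgn +1
I_A²/I_B² = (16/495)/(8/165) = 2/3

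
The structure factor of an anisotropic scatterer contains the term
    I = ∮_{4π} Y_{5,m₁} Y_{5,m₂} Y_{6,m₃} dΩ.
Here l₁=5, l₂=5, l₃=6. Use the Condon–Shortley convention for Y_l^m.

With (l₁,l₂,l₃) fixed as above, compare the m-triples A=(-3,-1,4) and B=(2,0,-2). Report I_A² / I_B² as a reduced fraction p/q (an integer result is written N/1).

Shared (l₁,l₂,l₃)=(5,5,6): N and (l;000)² cancel in I_A²/I_B².
A: Δ = 4!·6!·6!/17! = 1/28588560; Racah Σ t=2..4: t=2:+1/138240 t=3:−1/86400 t=4:+1/829440 = -13/4147200; ⇒ 3j(5 5 6; -3 -1 4)² = 13/3740, sgn -1
B: Δ = 4!·6!·6!/17! = 1/28588560; Racah Σ t=0..3: t=0:+1/103680 t=1:−1/13824 t=2:+1/17280 t=3:−1/207360 = -1/103680; ⇒ 3j(5 5 6; 2 0 -2)² = 10/7293, sgn -1
I_A²/I_B² = (13/3740)/(10/7293) = 507/200

507/200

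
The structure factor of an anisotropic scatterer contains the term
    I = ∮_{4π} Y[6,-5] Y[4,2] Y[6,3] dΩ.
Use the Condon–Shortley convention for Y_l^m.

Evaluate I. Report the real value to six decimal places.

-0.147064

Checks pass: Σm=0; 16 even; l₃=6∈[2,10].
(2·6+1)(2·4+1)(2·6+1) = 1521
Δ: 4! 8! 4! / 17! → 1/15315300
sum: t=0:+1/829440 t=1:−1/25920 t=2:+1/9216 t=3:−1/25920 t=4:+1/829440 = 7/207360
3j²(6 4 6; 0 0 0) = Δ·Π!·Σ² = 28/2431  (sign +1)
sum: t=3:−1/1451520 t=4:+1/483840 = 1/725760
3j²(6 4 6; -5 2 3) = Δ·Π!·Σ² = 24/1547  (sign -1)
combine: 4πI² = 1521·28/2431·24/1547 = 864/3179
take √, sign -1: I = -0.14706410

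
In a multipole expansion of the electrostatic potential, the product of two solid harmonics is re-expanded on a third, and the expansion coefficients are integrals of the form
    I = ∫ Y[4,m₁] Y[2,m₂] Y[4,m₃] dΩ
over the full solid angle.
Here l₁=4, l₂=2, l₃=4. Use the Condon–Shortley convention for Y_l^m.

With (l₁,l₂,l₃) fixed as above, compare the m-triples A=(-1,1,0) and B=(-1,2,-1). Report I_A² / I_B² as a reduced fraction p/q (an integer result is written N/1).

1/20

Same 4,2,4: normalisation and zero-m 3j drop out of the ratio.
A: Δ: 2! 6! 2! / 11! → 1/13860; sum: t=1:−1/96 t=2:+1/72 = 1/288; 3j²(4 2 4; -1 1 0) = Δ·Π!·Σ² = 1/462  (sign +1)
B: Δ: 2! 6! 2! / 11! → 1/13860; sum: t=2:+1/144 = 1/144; 3j²(4 2 4; -1 2 -1) = Δ·Π!·Σ² = 10/231  (sign -1)
I_A²/I_B² = (1/462)/(10/231) = 1/20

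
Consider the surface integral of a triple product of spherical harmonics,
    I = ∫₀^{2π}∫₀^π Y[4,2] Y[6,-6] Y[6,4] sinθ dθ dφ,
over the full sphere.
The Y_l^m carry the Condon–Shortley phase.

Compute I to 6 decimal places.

m-sum 0 ✓  L=16 even ✓  2≤6≤10 ✓
Π(2lᵢ+1) = 9×13×13 = 1521
triangle coeff Δ(4,6,6) = 1/15315300
Σ_t [0,4]: t=0:+1/829440 t=1:−1/25920 t=2:+1/9216 t=3:−1/25920 t=4:+1/829440 = 7/207360
(3j)²=28/2431 [(4 6 6; 0 0 0)], sign=+1
Σ_t [0,0]: t=0:+1/3870720 = 1/3870720
(3j)²=135/6188 [(4 6 6; 2 -6 4)], sign=+1
⇒ 4πI² = 1215/3179
I = (+1)√(1215/3179/(4π)) = 0.17439657

0.174397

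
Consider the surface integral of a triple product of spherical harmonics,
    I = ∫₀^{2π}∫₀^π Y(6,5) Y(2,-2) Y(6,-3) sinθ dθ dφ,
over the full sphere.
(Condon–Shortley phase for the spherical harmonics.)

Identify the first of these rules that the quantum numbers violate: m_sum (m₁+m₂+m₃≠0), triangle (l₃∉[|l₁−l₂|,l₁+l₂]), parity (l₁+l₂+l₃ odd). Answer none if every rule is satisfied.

none

azimuthal sum: 5 − 2 − 3 = 0  ✓
4 ≤ 6 ≤ 8 (triangle on l)  ✓
L = 6 + 2 + 6 = 14 (even)  ✓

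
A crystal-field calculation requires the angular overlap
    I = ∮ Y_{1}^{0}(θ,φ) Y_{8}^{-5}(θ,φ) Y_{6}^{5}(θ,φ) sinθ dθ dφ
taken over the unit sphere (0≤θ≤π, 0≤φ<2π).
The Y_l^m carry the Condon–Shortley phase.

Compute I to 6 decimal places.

|1−8|≤6≤1+8 violated ⇒ I = 0

0.000000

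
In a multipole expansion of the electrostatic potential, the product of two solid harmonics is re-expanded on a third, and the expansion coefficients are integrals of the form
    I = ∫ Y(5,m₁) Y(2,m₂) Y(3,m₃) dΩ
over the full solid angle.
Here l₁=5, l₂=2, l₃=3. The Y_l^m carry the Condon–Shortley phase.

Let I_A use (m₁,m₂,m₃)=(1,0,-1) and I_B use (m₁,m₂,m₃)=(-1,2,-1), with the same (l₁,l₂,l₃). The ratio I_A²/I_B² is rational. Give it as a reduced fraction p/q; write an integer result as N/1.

6/1

Same 5,2,3: normalisation and zero-m 3j drop out of the ratio.
A: Δ: 4! 6! 0! / 11! → 1/2310; sum: t=2:+1/192 = 1/192; 3j²(5 2 3; 1 0 -1) = Δ·Π!·Σ² = 3/77  (sign +1)
B: Δ: 4! 6! 0! / 11! → 1/2310; sum: t=4:+1/1152 = 1/1152; 3j²(5 2 3; -1 2 -1) = Δ·Π!·Σ² = 1/154  (sign +1)
I_A²/I_B² = (3/77)/(1/154) = 6/1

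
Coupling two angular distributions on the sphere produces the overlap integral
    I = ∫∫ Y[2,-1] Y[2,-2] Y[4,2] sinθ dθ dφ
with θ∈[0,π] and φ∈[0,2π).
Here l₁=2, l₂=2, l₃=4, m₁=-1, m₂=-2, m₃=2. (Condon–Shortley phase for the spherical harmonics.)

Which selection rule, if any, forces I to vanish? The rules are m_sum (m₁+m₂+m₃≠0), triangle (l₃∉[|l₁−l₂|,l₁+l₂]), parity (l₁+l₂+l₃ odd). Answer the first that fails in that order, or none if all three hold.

Σmᵢ = -1  ✗
l₃∈[|l₁−l₂|,l₁+l₂]=[0,4], have l₃=4
Σlᵢ = 8 ⇒ even

m_sum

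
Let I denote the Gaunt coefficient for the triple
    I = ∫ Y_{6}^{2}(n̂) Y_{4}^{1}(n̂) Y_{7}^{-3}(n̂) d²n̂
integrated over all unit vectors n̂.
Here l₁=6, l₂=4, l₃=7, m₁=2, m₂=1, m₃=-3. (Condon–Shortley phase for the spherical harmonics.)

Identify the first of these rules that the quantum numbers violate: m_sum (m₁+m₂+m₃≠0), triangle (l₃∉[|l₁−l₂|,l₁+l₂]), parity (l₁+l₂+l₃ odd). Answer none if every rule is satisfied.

parity

Σmᵢ = 0  ✓
l₃∈[|l₁−l₂|,l₁+l₂]=[2,10], have l₃=7  ✓
Σlᵢ = 17 ⇒ odd  ✗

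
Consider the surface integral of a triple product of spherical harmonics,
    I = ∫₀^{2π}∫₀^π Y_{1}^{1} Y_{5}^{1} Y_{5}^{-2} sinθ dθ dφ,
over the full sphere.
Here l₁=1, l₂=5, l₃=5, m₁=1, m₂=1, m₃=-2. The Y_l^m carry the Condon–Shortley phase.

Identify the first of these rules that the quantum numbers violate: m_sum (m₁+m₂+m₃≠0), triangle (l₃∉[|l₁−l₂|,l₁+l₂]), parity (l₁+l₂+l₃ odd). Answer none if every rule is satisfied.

parity

Σmᵢ = 0  ✓
l₃∈[|l₁−l₂|,l₁+l₂]=[4,6], have l₃=5  ✓
Σlᵢ = 11 ⇒ odd  ✗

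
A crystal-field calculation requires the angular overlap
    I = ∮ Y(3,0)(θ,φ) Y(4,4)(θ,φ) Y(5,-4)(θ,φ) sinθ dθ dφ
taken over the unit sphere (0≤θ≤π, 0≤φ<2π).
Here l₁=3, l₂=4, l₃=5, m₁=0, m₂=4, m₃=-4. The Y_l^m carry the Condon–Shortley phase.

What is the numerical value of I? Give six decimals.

Rules hold: Σm=0, L=12 even, 1≤5≤7.
N = 7·9·11 = 693
Δ = 2!·4!·6!/13! = 1/180180
Racah Σ t=0..2: t=0:+1/576 t=1:−1/144 t=2:+1/576 = -1/288
⇒ 3j(3 4 5; 0 0 0)² = 20/1001, sgn +1
Racah Σ t=2..2: t=2:+1/8640 = 1/8640
⇒ 3j(3 4 5; 0 4 -4)² = 28/715, sgn -1
4πI² = N·(3j₀)²·(3jₘ)² = 1008/1859
I = -1·√(0.542227/4π) = -0.20772350

-0.207724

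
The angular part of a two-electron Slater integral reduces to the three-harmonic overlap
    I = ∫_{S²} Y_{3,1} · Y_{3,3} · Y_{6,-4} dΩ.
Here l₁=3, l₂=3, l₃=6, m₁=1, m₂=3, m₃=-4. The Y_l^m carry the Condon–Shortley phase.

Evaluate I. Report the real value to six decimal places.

Rules hold: Σm=0, L=12 even, 0≤6≤6.
N = 7·7·13 = 637
Δ = 0!·6!·6!/13! = 1/12012
Racah Σ t=0..0: t=0:+1/1296 = 1/1296
⇒ 3j(3 3 6; 0 0 0)² = 100/3003, sgn +1
Racah Σ t=0..0: t=0:+1/34560 = 1/34560
⇒ 3j(3 3 6; 1 3 -4)² = 5/286, sgn +1
4πI² = N·(3j₀)²·(3jₘ)² = 1750/4719
I = +1·√(0.370841/4π) = 0.17178653

0.171787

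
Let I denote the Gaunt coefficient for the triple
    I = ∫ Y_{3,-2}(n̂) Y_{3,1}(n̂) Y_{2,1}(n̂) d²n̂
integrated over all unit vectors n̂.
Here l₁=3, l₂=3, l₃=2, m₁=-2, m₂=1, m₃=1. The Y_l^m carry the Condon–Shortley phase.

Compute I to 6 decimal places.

0.162868

m-sum 0 ✓  L=8 even ✓  0≤2≤6 ✓
Π(2lᵢ+1) = 7×7×5 = 245
triangle coeff Δ(3,3,2) = 1/3780
Σ_t [1,3]: t=1:−1/24 t=2:+1/4 t=3:−1/24 = 1/6
(3j)²=4/105 [(3 3 2; 0 0 0)], sign=+1
Σ_t [3,4]: t=3:−1/12 t=4:+1/48 = -1/16
(3j)²=1/28 [(3 3 2; -2 1 1)], sign=+1
⇒ 4πI² = 1/3
I = (+1)√(1/3/(4π)) = 0.16286750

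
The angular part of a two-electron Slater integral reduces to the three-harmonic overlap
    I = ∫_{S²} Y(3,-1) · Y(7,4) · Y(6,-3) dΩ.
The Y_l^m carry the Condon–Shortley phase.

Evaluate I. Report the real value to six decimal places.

Rules hold: Σm=0, L=16 even, 4≤6≤10.
N = 7·15·13 = 1365
Δ = 4!·2!·10!/17! = 1/2042040
Racah Σ t=1..3: t=1:−1/207360 t=2:+1/57600 t=3:−1/207360 = 1/129600
⇒ 3j(3 7 6; 0 0 0)² = 168/12155, sgn +1
Racah Σ t=2..4: t=2:+1/2903040 t=3:−1/483840 t=4:+1/1451520 = -1/967680
⇒ 3j(3 7 6; -1 4 -3)² = 81/6188, sgn +1
4πI² = N·(3j₀)²·(3jₘ)² = 10206/41327
I = +1·√(0.246957/4π) = 0.14018641

0.140186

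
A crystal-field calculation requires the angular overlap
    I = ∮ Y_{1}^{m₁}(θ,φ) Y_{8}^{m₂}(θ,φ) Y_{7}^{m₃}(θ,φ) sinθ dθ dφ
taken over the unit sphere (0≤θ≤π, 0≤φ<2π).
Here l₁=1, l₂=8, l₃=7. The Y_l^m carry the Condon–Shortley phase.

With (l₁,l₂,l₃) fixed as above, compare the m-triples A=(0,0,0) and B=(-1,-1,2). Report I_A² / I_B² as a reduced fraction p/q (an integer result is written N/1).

Shared (l₁,l₂,l₃)=(1,8,7): N and (l;000)² cancel in I_A²/I_B².
A: Δ = 2!·0!·14!/17! = 1/2040; Racah Σ t=1..1: t=1:−1/25401600 = -1/25401600; ⇒ 3j(1 8 7; 0 0 0)² = 8/255, sgn +1
B: Δ = 2!·0!·14!/17! = 1/2040; Racah Σ t=2..2: t=2:+1/87091200 = 1/87091200; ⇒ 3j(1 8 7; -1 -1 2)² = 7/680, sgn -1
I_A²/I_B² = (8/255)/(7/680) = 64/21

64/21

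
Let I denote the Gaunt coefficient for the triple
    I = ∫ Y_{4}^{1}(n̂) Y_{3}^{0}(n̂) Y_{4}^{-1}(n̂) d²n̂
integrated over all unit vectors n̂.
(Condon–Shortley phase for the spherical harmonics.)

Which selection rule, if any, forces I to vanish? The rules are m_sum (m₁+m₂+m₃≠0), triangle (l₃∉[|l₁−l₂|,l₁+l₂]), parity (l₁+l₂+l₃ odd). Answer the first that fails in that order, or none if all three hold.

azimuthal sum: 1 + 0 − 1 = 0  ✓
1 ≤ 4 ≤ 7 (triangle on l)  ✓
L = 4 + 3 + 4 = 11 (odd)  ✗

parity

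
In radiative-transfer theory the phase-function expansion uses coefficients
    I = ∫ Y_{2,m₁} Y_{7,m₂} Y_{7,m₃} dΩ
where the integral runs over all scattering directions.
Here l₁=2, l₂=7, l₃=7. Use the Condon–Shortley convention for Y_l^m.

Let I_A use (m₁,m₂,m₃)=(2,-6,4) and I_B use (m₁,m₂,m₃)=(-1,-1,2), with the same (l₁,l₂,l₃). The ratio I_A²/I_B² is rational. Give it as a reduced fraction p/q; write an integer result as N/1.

52/27

Same 2,7,7: normalisation and zero-m 3j drop out of the ratio.
A: Δ: 2! 2! 12! / 17! → 1/185640; sum: t=0:+1/159667200 = 1/159667200; 3j²(2 7 7; 2 -6 4) = Δ·Π!·Σ² = 9/1190  (sign -1)
B: Δ: 2! 2! 12! / 17! → 1/185640; sum: t=1:−1/1209600 t=2:+1/1935360 = -1/3225600; 3j²(2 7 7; -1 -1 2) = Δ·Π!·Σ² = 243/61880  (sign +1)
I_A²/I_B² = (9/1190)/(243/61880) = 52/27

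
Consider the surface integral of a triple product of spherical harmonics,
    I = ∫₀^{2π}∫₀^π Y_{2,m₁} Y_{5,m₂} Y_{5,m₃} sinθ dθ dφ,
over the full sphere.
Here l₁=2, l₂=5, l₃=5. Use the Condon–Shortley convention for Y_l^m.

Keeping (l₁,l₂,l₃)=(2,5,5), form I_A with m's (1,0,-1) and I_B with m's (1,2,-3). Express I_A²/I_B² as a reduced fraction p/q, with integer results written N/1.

1/20

l's match ⇒ only the (l;m) 3-j factors differ between A and B.
A: triangle coeff Δ(2,5,5) = 1/38610; Σ_t [0,1]: t=0:+1/1440 t=1:−1/1152 = -1/5760; (3j)²=1/858 [(2 5 5; 1 0 -1)], sign=-1
B: triangle coeff Δ(2,5,5) = 1/38610; Σ_t [0,1]: t=0:+1/10080 t=1:−1/2880 = -1/4032; (3j)²=10/429 [(2 5 5; 1 2 -3)], sign=-1
I_A²/I_B² = (1/858)/(10/429) = 1/20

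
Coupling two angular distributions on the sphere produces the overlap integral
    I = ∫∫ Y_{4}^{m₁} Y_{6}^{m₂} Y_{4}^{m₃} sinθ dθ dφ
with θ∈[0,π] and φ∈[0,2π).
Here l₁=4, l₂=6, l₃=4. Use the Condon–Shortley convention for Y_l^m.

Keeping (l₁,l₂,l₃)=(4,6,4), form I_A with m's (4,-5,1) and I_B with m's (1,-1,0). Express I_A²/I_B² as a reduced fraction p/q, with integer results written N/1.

Shared (l₁,l₂,l₃)=(4,6,4): N and (l;000)² cancel in I_A²/I_B².
A: Δ = 6!·2!·6!/15! = 1/1261260; Racah Σ t=0..0: t=0:+1/172800 = 1/172800; ⇒ 3j(4 6 4; 4 -5 1)² = 2/65, sgn -1
B: Δ = 6!·2!·6!/15! = 1/1261260; Racah Σ t=1..3: t=1:−1/11520 t=2:+1/1728 t=3:−1/3456 = 7/34560; ⇒ 3j(4 6 4; 1 -1 0)² = 7/858, sgn +1
I_A²/I_B² = (2/65)/(7/858) = 132/35

132/35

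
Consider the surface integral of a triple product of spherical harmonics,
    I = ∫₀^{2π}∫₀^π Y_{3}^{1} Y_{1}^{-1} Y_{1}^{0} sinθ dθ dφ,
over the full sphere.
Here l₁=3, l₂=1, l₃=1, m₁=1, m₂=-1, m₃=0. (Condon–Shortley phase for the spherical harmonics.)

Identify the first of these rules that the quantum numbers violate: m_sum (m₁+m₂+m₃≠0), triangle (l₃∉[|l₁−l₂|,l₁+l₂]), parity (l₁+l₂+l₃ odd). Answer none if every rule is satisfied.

Σmᵢ = 0  ✓
l₃∈[|l₁−l₂|,l₁+l₂]=[2,4], have l₃=1  ✗
Σlᵢ = 5 ⇒ odd

triangle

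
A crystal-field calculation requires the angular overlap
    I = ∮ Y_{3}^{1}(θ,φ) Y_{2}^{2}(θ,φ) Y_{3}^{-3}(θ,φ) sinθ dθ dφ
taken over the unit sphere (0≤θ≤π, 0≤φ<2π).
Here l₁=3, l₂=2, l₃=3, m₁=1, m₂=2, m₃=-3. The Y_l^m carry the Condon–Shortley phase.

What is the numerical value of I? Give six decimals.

0.132981

Rules hold: Σm=0, L=8 even, 1≤3≤5.
N = 7·5·7 = 245
Δ = 2!·4!·2!/9! = 1/3780
Racah Σ t=0..2: t=0:+1/24 t=1:−1/4 t=2:+1/24 = -1/6
⇒ 3j(3 2 3; 0 0 0)² = 4/105, sgn +1
Racah Σ t=2..2: t=2:+1/96 = 1/96
⇒ 3j(3 2 3; 1 2 -3)² = 1/42, sgn +1
4πI² = N·(3j₀)²·(3jₘ)² = 2/9
I = +1·√(0.222222/4π) = 0.13298076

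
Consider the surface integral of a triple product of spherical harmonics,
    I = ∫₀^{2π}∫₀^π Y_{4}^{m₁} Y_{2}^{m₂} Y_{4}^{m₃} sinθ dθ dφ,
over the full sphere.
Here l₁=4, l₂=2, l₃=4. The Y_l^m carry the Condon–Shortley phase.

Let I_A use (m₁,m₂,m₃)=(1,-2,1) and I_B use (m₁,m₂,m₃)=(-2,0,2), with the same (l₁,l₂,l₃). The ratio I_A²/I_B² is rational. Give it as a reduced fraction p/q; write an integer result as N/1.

75/8

Same 4,2,4: normalisation and zero-m 3j drop out of the ratio.
A: Δ: 2! 6! 2! / 11! → 1/13860; sum: t=0:+1/144 = 1/144; 3j²(4 2 4; 1 -2 1) = Δ·Π!·Σ² = 10/231  (sign -1)
B: Δ: 2! 6! 2! / 11! → 1/13860; sum: t=0:+1/2880 t=1:−1/120 t=2:+1/192 = -1/360; 3j²(4 2 4; -2 0 2) = Δ·Π!·Σ² = 16/3465  (sign -1)
I_A²/I_B² = (10/231)/(16/3465) = 75/8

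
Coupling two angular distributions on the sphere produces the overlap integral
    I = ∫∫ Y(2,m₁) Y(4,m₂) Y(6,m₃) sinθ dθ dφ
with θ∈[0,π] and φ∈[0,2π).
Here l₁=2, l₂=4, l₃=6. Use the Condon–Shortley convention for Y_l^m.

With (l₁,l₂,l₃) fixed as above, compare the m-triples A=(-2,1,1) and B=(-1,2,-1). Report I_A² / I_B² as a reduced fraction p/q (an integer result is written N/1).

1/2

l's match ⇒ only the (l;m) 3-j factors differ between A and B.
A: triangle coeff Δ(2,4,6) = 1/6435; Σ_t [0,0]: t=0:+1/17280 = 1/17280; (3j)²=7/1287 [(2 4 6; -2 1 1)], sign=-1
B: triangle coeff Δ(2,4,6) = 1/6435; Σ_t [0,0]: t=0:+1/8640 = 1/8640; (3j)²=14/1287 [(2 4 6; -1 2 -1)], sign=-1
I_A²/I_B² = (7/1287)/(14/1287) = 1/2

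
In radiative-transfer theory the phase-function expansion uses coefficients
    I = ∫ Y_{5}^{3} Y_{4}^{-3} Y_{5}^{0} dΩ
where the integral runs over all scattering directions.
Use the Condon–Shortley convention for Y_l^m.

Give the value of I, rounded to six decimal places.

0.130198

Checks pass: Σm=0; 14 even; l₃=5∈[1,9].
(2·5+1)(2·4+1)(2·5+1) = 1089
Δ: 4! 6! 4! / 15! → 1/3153150
sum: t=0:+1/69120 t=1:−1/1728 t=2:+1/576 t=3:−1/1728 t=4:+1/69120 = 7/11520
3j²(5 4 5; 0 0 0) = Δ·Π!·Σ² = 2/143  (sign -1)
sum: t=0:+1/6912 t=1:−1/17280 = 1/11520
3j²(5 4 5; 3 -3 0) = Δ·Π!·Σ² = 2/143  (sign -1)
combine: 4πI² = 1089·2/143·2/143 = 36/169
take √, sign +1: I = 0.13019760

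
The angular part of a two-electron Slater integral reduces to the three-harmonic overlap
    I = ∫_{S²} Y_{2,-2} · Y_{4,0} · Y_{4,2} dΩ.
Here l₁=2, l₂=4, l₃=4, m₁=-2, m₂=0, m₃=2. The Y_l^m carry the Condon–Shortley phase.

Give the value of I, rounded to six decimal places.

Rules hold: Σm=0, L=10 even, 2≤4≤6.
N = 5·9·9 = 405
Δ = 2!·2!·6!/11! = 1/13860
Racah Σ t=0..2: t=0:+1/192 t=1:−1/36 t=2:+1/192 = -5/288
⇒ 3j(2 4 4; 0 0 0)² = 20/693, sgn -1
Racah Σ t=2..2: t=2:+1/192 = 1/192
⇒ 3j(2 4 4; -2 0 2)² = 3/77, sgn +1
4πI² = N·(3j₀)²·(3jₘ)² = 2700/5929
I = -1·√(0.455389/4π) = -0.19036462

-0.190365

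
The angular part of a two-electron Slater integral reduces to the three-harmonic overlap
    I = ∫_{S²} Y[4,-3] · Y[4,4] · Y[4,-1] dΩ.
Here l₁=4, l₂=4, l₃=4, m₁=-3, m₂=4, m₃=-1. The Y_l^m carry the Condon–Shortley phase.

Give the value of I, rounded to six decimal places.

-0.168431

Rules hold: Σm=0, L=12 even, 0≤4≤8.
N = 9·9·9 = 729
Δ = 4!·4!·4!/13! = 1/450450
Racah Σ t=0..4: t=0:+1/13824 t=1:−1/216 t=2:+1/64 t=3:−1/216 t=4:+1/13824 = 5/768
⇒ 3j(4 4 4; 0 0 0)² = 18/1001, sgn +1
Racah Σ t=4..4: t=4:+1/3456 = 1/3456
⇒ 3j(4 4 4; -3 4 -1)² = 35/1287, sgn -1
4πI² = N·(3j₀)²·(3jₘ)² = 7290/20449
I = -1·√(0.356497/4π) = -0.16843130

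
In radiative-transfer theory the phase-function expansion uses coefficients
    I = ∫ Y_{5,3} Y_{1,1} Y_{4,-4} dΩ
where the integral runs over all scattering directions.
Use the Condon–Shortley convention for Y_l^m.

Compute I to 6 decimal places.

-0.049106

Rules hold: Σm=0, L=10 even, 4≤4≤6.
N = 11·3·9 = 297
Δ = 2!·8!·0!/11! = 1/495
Racah Σ t=1..1: t=1:−1/576 = -1/576
⇒ 3j(5 1 4; 0 0 0)² = 5/99, sgn -1
Racah Σ t=2..2: t=2:+1/80640 = 1/80640
⇒ 3j(5 1 4; 3 1 -4)² = 1/495, sgn +1
4πI² = N·(3j₀)²·(3jₘ)² = 1/33
I = -1·√(0.030303/4π) = -0.04910640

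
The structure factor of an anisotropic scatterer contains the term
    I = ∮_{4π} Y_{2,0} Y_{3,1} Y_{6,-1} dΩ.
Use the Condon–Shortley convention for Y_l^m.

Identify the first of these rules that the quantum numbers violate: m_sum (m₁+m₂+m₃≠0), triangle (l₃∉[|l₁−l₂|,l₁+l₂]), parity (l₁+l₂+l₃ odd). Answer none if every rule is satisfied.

m₁+m₂+m₃ = 0 + 1 − 1 = 0  ✓
triangle: |2−3|=1 ≤ l₃=6 ≤ 2+3=5  ✗
parity: l₁+l₂+l₃ = 11 is odd

triangle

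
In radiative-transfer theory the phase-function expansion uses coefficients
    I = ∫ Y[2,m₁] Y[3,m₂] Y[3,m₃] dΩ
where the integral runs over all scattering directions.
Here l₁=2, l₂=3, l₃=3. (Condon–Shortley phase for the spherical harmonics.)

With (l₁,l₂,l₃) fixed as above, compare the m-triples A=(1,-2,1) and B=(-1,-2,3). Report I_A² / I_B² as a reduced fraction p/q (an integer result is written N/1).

3/5

l's match ⇒ only the (l;m) 3-j factors differ between A and B.
A: triangle coeff Δ(2,3,3) = 1/3780; Σ_t [0,1]: t=0:+1/12 t=1:−1/48 = 1/16; (3j)²=1/28 [(2 3 3; 1 -2 1)], sign=+1
B: triangle coeff Δ(2,3,3) = 1/3780; Σ_t [1,1]: t=1:−1/48 = -1/48; (3j)²=5/84 [(2 3 3; -1 -2 3)], sign=-1
I_A²/I_B² = (1/28)/(5/84) = 3/5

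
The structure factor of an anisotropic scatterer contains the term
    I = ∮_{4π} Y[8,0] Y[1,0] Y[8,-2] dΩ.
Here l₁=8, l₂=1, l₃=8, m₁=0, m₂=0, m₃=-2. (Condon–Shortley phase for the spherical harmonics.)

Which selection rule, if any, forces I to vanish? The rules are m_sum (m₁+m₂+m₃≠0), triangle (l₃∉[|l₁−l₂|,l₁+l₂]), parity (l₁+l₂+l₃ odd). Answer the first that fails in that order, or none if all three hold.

m_sum

Σmᵢ = -2  ✗
l₃∈[|l₁−l₂|,l₁+l₂]=[7,9], have l₃=8
Σlᵢ = 17 ⇒ odd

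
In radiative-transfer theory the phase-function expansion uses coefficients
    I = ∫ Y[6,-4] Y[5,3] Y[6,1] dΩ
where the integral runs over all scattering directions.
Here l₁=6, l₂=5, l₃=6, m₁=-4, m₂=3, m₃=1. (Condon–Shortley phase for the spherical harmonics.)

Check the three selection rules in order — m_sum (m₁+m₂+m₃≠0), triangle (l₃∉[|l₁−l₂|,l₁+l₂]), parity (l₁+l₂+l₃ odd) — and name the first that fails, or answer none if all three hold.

parity

Σmᵢ = 0  ✓
l₃∈[|l₁−l₂|,l₁+l₂]=[1,11], have l₃=6  ✓
Σlᵢ = 17 ⇒ odd  ✗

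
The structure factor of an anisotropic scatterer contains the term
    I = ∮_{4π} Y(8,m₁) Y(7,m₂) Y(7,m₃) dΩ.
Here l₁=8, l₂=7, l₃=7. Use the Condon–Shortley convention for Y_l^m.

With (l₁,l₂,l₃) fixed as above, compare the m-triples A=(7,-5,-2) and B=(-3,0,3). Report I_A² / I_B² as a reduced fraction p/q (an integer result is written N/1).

Shared (l₁,l₂,l₃)=(8,7,7): N and (l;000)² cancel in I_A²/I_B².
A: Δ = 8!·8!·6!/23! = 1/22086194130; Racah Σ t=0..1: t=0:+1/9754214400 t=1:−1/24385536000 = 1/16257024000; ⇒ 3j(8 7 7; 7 -5 -2)² = 486/52003, sgn -1
B: Δ = 8!·8!·6!/23! = 1/22086194130; Racah Σ t=3..7: t=3:−1/1393459200 t=4:+1/104509440 t=5:−1/49766400 t=6:+1/124416000 t=7:−1/2090188800 = -11/2985984000; ⇒ 3j(8 7 7; -3 0 3)² = 3773/579462, sgn -1
I_A²/I_B² = (486/52003)/(3773/579462) = 37908/26411

37908/26411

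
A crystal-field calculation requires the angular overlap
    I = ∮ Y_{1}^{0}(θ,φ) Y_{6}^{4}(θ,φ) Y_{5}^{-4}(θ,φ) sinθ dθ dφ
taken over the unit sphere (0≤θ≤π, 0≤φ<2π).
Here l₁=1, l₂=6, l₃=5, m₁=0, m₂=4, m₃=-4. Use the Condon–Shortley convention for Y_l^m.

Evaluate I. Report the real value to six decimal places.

0.182727

Checks pass: Σm=0; 12 even; l₃=5∈[5,7].
(2·1+1)(2·6+1)(2·5+1) = 429
Δ: 2! 0! 10! / 13! → 1/858
sum: t=1:−1/14400 = -1/14400
3j²(1 6 5; 0 0 0) = Δ·Π!·Σ² = 6/143  (sign +1)
sum: t=1:−1/362880 = -1/362880
3j²(1 6 5; 0 4 -4) = Δ·Π!·Σ² = 10/429  (sign +1)
combine: 4πI² = 429·6/143·10/429 = 60/143
take √, sign +1: I = 0.18272698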